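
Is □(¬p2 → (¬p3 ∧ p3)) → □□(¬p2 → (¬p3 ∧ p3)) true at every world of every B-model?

Invalid (countermodel exists)

Tableau for the negation ¬(□(¬p2 → (¬p3 ∧ p3)) → □□(¬p2 → (¬p3 ∧ p3))):
1. ¬(□(¬p2 → (¬p3 ∧ p3)) → □□(¬p2 → (¬p3 ∧ p3))), u
2. □(¬p2 → (¬p3 ∧ p3)), u   [¬→-rule on 1]
3. ¬□□(¬p2 → (¬p3 ∧ p3)), u   [¬→-rule on 1]
4. ¬p2 → (¬p3 ∧ p3), u   [□-rule on 2 via uRu]
5. p2, u   [→-rule on 4 (branches; this branch)]
6. ¬□(¬p2 → (¬p3 ∧ p3)), v   [¬□-rule on 3: fresh world v, uRv]
7. ¬p2 → (¬p3 ∧ p3), v   [□-rule on 2 via uRv]
8. p2, v   [→-rule on 7 (branches; this branch)]
9. ¬(¬p2 → (¬p3 ∧ p3)), w   [¬□-rule on 6: fresh world w, vRw]
10. ¬p2, w   [¬→-rule on 9]
11. ¬(¬p3 ∧ p3), w   [¬→-rule on 9]
12. ¬p3, w   [¬∧-rule on 11 (branches; this branch)]
Accessibility: uRu, uRv, vRu, vRv, vRw, wRv, wRw
The negation has an open branch (countermodel exists).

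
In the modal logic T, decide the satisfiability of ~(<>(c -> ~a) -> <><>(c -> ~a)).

Unsatisfiable (every branch closes)

1. ~(<>(c -> ~a) -> <><>(c -> ~a)), u
2. <>(c -> ~a), u
3. ~<><>(c -> ~a), u
4. ~<>(c -> ~a), u
5. ~(c -> ~a), u
6. c, u
7. a, u
8. c -> ~a, v
9. ~<>(c -> ~a), v
10. ~(c -> ~a), v
11. c, v
12. a, v
13. ~a, v
Accessibility: uRu, uRv, vRv
Branch closes: a and ~a both at v.
Every branch closes; the branch above is one of them.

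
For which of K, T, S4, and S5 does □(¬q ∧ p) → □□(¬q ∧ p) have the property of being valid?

T-tableau for the negation ¬(□(¬q ∧ p) → □□(¬q ∧ p)):
1. ¬(□(¬q ∧ p) → □□(¬q ∧ p)), u
2. □(¬q ∧ p), u
3. ¬□□(¬q ∧ p), u
4. ¬q ∧ p, u
5. ¬q, u
6. p, u
7. ¬□(¬q ∧ p), v
8. ¬q ∧ p, v
9. ¬q, v
10. p, v
11. ¬(¬q ∧ p), w
12. ¬p, w
Accessibility: uRu, uRv, vRv, vRw, wRw
Complete open branch: countermodel on a T-frame, so not valid in T, nor in K (the same frame is also a K-frame).
S4-tableau for the negation ¬(□(¬q ∧ p) → □□(¬q ∧ p)):
1. ¬(□(¬q ∧ p) → □□(¬q ∧ p)), u
2. □(¬q ∧ p), u
3. ¬□□(¬q ∧ p), u
4. ¬q ∧ p, u
5. ¬q, u
6. p, u
7. ¬□(¬q ∧ p), v
8. ¬q ∧ p, v
9. ¬q, v
10. p, v
11. ¬(¬q ∧ p), w
12. ¬q ∧ p, w
13. ¬q, w
14. p, w
15. ¬p, w
Accessibility: uRu, uRv, uRw, vRv, vRw, wRw
Branch closes: p and ¬p both at w.
Every branch closes (one shown): valid in S4, hence also in S5 (every theorem of S4 is a theorem of S5).

S4, S5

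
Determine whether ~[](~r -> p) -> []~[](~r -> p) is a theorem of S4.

Tableau for the negation ~(~[](~r -> p) -> []~[](~r -> p)):
1. ~(~[](~r -> p) -> []~[](~r -> p)), 0
2. ~[](~r -> p), 0
3. ~[]~[](~r -> p), 0
4. ~(~r -> p), 1
5. ~r, 1
6. ~p, 1
7. [](~r -> p), 2
8. ~r -> p, 2
9. p, 2
Accessibility: 0R0, 0R1, 0R2, 1R1, 2R2
The negation has an open branch (countermodel exists).

Not valid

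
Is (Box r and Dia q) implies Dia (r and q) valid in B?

Tableau for the negation not ((Box r and Dia q) implies Dia (r and q)):
1. not ((Box r and Dia q) implies Dia (r and q)), u
2. Box r and Dia q, u
3. not Dia (r and q), u
4. Box r, u
5. Dia q, u
6. not (r and q), u
7. r, u
8. not q, u
9. q, v
10. not (r and q), v
11. r, v
12. not q, v
Accessibility: uRu, uRv, vRu, vRv
Branch closes: q and not q both at v.
All branches of the negation close; one closing branch shown above.

Valid in B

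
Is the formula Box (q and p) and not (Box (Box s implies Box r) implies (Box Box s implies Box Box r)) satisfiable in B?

1. Box (q and p) and not (Box (Box s implies Box r) implies (Box Box s implies Box Box r)), w0
2. Box (q and p), w0
3. not (Box (Box s implies Box r) implies (Box Box s implies Box Box r)), w0
4. Box (Box s implies Box r), w0
5. not (Box Box s implies Box Box r), w0
6. Box Box s, w0
7. not Box Box r, w0
8. q and p, w0
9. q, w0
10. p, w0
11. Box s implies Box r, w0
12. Box s, w0
13. s, w0
14. Box r, w0
15. r, w0
16. not Box r, w1
17. q and p, w1
18. q, w1
19. p, w1
20. Box s implies Box r, w1
21. Box s, w1
22. s, w1
23. r, w1
24. not Box s, w1
25. not r, w2
26. s, w2
27. not s, w3
28. s, w3
Accessibility: w0Rw0, w0Rw1, w1Rw0, w1Rw1, w1Rw2, w1Rw3, w2Rw1, w2Rw2, w3Rw1, w3Rw3
Branch closes: s and not s both at w3.
Every branch closes; the branch above is one of them.

Unsatisfiable (every branch closes)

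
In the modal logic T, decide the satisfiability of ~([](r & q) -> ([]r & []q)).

Unsatisfiable (every branch closes)

1. ~([](r & q) -> ([]r & []q)), w0
2. [](r & q), w0
3. ~([]r & []q), w0
4. r & q, w0
5. r, w0
6. q, w0
7. ~[]q, w0
8. ~q, w1
9. r & q, w1
10. r, w1
11. q, w1
Accessibility: w0Rw0, w0Rw1, w1Rw1
Branch closes: q and ~q both at w1.
(One branch shown.) All branches close.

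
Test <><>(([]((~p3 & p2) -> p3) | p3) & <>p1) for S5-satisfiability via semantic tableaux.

1. <><>(([]((~p3 & p2) -> p3) | p3) & <>p1), u
2. <>(([]((~p3 & p2) -> p3) | p3) & <>p1), v
3. ([]((~p3 & p2) -> p3) | p3) & <>p1, w
4. []((~p3 & p2) -> p3) | p3, w
5. <>p1, w
6. p3, w
7. p1, x
Accessibility: uRu, uRv, uRw, uRx, vRu, vRv, vRw, vRx, wRu, wRv, wRw, wRx, xRu, xRv, xRw, xRx

Yes, satisfiable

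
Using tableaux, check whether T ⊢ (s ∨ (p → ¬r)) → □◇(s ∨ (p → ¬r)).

Tableau for the negation ¬((s ∨ (p → ¬r)) → □◇(s ∨ (p → ¬r))):
1. ¬((s ∨ (p → ¬r)) → □◇(s ∨ (p → ¬r))), 0
2. s ∨ (p → ¬r), 0
3. ¬□◇(s ∨ (p → ¬r)), 0
4. p → ¬r, 0
5. ¬r, 0
6. ¬◇(s ∨ (p → ¬r)), 1
7. ¬(s ∨ (p → ¬r)), 1
8. ¬s, 1
9. ¬(p → ¬r), 1
10. p, 1
11. r, 1
Accessibility: 0R0, 0R1, 1R1
The negation has an open branch (countermodel exists).

Not valid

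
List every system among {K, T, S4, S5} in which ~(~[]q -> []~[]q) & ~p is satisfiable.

K, T, S4

S5-tableau for the formula:
1. ~(~[]q -> []~[]q) & ~p, w0
2. ~(~[]q -> []~[]q), w0
3. ~p, w0
4. ~[]q, w0
5. ~[]~[]q, w0
6. ~q, w1
7. []q, w2
8. q, w0
9. q, w1
Accessibility: w0Rw0, w0Rw1, w0Rw2, w1Rw0, w1Rw1, w1Rw2, w2Rw0, w2Rw1, w2Rw2
Branch closes: q and ~q both at w1.
Every branch closes (one shown): unsatisfiable in S5.
S4-tableau for the formula:
1. ~(~[]q -> []~[]q) & ~p, w0
2. ~(~[]q -> []~[]q), w0
3. ~p, w0
4. ~[]q, w0
5. ~[]~[]q, w0
6. ~q, w1
7. []q, w2
8. q, w2
Accessibility: w0Rw0, w0Rw1, w0Rw2, w1Rw1, w2Rw2
Complete open branch: satisfiable in S4, hence also in K, T (this S4-model is also a K-model and a T-model).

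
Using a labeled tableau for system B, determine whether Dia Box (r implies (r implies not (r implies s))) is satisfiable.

Satisfiable

1. Dia Box (r implies (r implies not (r implies s))), u
2. Box (r implies (r implies not (r implies s))), v
3. r implies (r implies not (r implies s)), u
4. r implies (r implies not (r implies s)), v
5. r implies not (r implies s), u
6. r implies not (r implies s), v
7. not (r implies s), u
8. r, u
9. not s, u
10. not (r implies s), v
11. r, v
12. not s, v
Accessibility: uRu, uRv, vRu, vRv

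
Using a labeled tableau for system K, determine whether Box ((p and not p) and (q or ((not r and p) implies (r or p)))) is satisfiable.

1. Box ((p and not p) and (q or ((not r and p) implies (r or p)))), w0

Satisfiable (open branch found)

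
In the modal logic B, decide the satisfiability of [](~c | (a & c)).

1. [](~c | (a & c)), u
2. ~c | (a & c), u   [[]-rule on 1 via uRu]
3. a & c, u   [|-rule on 2 (branches; this branch)]
4. a, u   [&-rule on 3]
5. c, u   [&-rule on 3]
Accessibility: uRu

Satisfiable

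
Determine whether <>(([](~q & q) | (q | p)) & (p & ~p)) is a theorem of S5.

Not valid

Tableau for the negation ~<>(([](~q & q) | (q | p)) & (p & ~p)):
1. ~<>(([](~q & q) | (q | p)) & (p & ~p)), u
2. ~(([](~q & q) | (q | p)) & (p & ~p)), u
3. ~(p & ~p), u
4. p, u
Accessibility: uRu
The negation has an open branch (countermodel exists).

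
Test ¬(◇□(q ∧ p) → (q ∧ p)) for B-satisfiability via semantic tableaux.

No, unsatisfiable

1. ¬(◇□(q ∧ p) → (q ∧ p)), 0
2. ◇□(q ∧ p), 0
3. ¬(q ∧ p), 0
4. ¬p, 0
5. □(q ∧ p), 1
6. q ∧ p, 0
7. q, 0
8. p, 0
Accessibility: 0R0, 0R1, 1R0, 1R1
Branch closes: p and ¬p both at 0.
(One branch shown.) All branches close.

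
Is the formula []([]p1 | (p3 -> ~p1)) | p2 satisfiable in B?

1. []([]p1 | (p3 -> ~p1)) | p2, 0
2. p2, 0
Accessibility: 0R0

Satisfiable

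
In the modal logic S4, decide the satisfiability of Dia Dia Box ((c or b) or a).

Satisfiable

1. Dia Dia Box ((c or b) or a), u
2. Dia Box ((c or b) or a), v   [Dia-rule on 1: fresh world v, uRv]
3. Box ((c or b) or a), w   [Dia-rule on 2: fresh world w, vRw]
4. (c or b) or a, w   [Box-rule on 3 via wRw]
5. a, w   [or-rule on 4 (branches; this branch)]
Accessibility: uRu, uRv, uRw, vRv, vRw, wRw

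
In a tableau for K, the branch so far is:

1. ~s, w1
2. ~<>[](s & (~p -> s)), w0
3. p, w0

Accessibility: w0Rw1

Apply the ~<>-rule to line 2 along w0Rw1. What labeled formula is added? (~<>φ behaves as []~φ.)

~<>φ behaves as []~φ: propagate the negated body to each accessible world.

~[](s & (~p -> s)), w1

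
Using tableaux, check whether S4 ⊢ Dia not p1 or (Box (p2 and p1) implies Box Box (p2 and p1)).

Tableau for the negation not (Dia not p1 or (Box (p2 and p1) implies Box Box (p2 and p1))):
1. not (Dia not p1 or (Box (p2 and p1) implies Box Box (p2 and p1))), 0
2. not Dia not p1, 0
3. not (Box (p2 and p1) implies Box Box (p2 and p1)), 0
4. Box (p2 and p1), 0
5. not Box Box (p2 and p1), 0
6. p1, 0
7. p2 and p1, 0
8. p2, 0
9. not Box (p2 and p1), 1
10. p1, 1
11. p2 and p1, 1
12. p2, 1
13. not (p2 and p1), 2
14. p1, 2
15. p2 and p1, 2
16. p2, 2
17. not p1, 2
Accessibility: 0R0, 0R1, 0R2, 1R1, 1R2, 2R2
Branch closes: p1 and not p1 both at 2.
Every branch of the negation's tableau closes; the branch above is one of them.

Valid in S4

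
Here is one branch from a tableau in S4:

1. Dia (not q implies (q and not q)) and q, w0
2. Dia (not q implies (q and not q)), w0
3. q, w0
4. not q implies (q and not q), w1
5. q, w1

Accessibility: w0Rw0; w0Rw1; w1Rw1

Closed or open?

No world carries both an atom and its negation.

Not closed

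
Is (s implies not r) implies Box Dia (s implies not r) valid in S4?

Tableau for the negation not ((s implies not r) implies Box Dia (s implies not r)):
1. not ((s implies not r) implies Box Dia (s implies not r)), 0
2. s implies not r, 0
3. not Box Dia (s implies not r), 0
4. not r, 0
5. not Dia (s implies not r), 1
6. not (s implies not r), 1
7. s, 1
8. r, 1
Accessibility: 0R0, 0R1, 1R1
The negation has an open branch (countermodel exists).

Invalid (countermodel exists)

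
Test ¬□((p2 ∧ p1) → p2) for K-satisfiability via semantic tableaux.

Unsatisfiable

1. ¬□((p2 ∧ p1) → p2), w0
2. ¬((p2 ∧ p1) → p2), w1
3. p2 ∧ p1, w1
4. ¬p2, w1
5. p2, w1
6. p1, w1
Accessibility: w0Rw1
Branch closes: p2 and ¬p2 both at w1.
All branches of the tableau close; one closing branch shown above.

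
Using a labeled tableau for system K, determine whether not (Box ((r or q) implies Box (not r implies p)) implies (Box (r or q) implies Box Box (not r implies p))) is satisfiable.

No, unsatisfiable

1. not (Box ((r or q) implies Box (not r implies p)) implies (Box (r or q) implies Box Box (not r implies p))), w0
2. Box ((r or q) implies Box (not r implies p)), w0   [neg-implies-rule on 1]
3. not (Box (r or q) implies Box Box (not r implies p)), w0   [neg-implies-rule on 1]
4. Box (r or q), w0   [neg-implies-rule on 3]
5. not Box Box (not r implies p), w0   [neg-implies-rule on 3]
6. not Box (not r implies p), w1   [neg-Box-rule on 5: fresh world w1, w0Rw1]
7. (r or q) implies Box (not r implies p), w1   [Box-rule on 2 via w0Rw1]
8. r or q, w1   [Box-rule on 4 via w0Rw1]
9. Box (not r implies p), w1   [implies-rule on 7 (branches; this branch)]
10. q, w1   [or-rule on 8 (branches; this branch)]
11. not (not r implies p), w2   [neg-Box-rule on 6: fresh world w2, w1Rw2]
12. not r, w2   [neg-implies-rule on 11]
13. not p, w2   [neg-implies-rule on 11]
14. not r implies p, w2   [Box-rule on 9 via w1Rw2]
15. p, w2   [implies-rule on 14 (branches; this branch)]
Accessibility: w0Rw1, w1Rw2
Branch closes: p and not p both at w2.
(One branch shown.) All branches close.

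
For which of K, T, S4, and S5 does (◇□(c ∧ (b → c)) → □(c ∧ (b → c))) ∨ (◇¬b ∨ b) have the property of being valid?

T-tableau for the negation ¬((◇□(c ∧ (b → c)) → □(c ∧ (b → c))) ∨ (◇¬b ∨ b)):
1. ¬((◇□(c ∧ (b → c)) → □(c ∧ (b → c))) ∨ (◇¬b ∨ b)), 0
2. ¬(◇□(c ∧ (b → c)) → □(c ∧ (b → c))), 0   [¬∨-rule on 1]
3. ¬(◇¬b ∨ b), 0   [¬∨-rule on 1]
4. ◇□(c ∧ (b → c)), 0   [¬→-rule on 2]
5. ¬□(c ∧ (b → c)), 0   [¬→-rule on 2]
6. ¬◇¬b, 0   [¬∨-rule on 3]
7. ¬b, 0   [¬∨-rule on 3]
8. b, 0   [¬◇-rule on 6 via 0R0]
Accessibility: 0R0
Branch closes: b and ¬b both at 0.
Every branch closes (one shown): valid in T, hence also in S4, S5 (every theorem of T is a theorem of S4 and S5).
K-tableau for the negation ¬((◇□(c ∧ (b → c)) → □(c ∧ (b → c))) ∨ (◇¬b ∨ b)):
1. ¬((◇□(c ∧ (b → c)) → □(c ∧ (b → c))) ∨ (◇¬b ∨ b)), 0
2. ¬(◇□(c ∧ (b → c)) → □(c ∧ (b → c))), 0   [¬∨-rule on 1]
3. ¬(◇¬b ∨ b), 0   [¬∨-rule on 1]
4. ◇□(c ∧ (b → c)), 0   [¬→-rule on 2]
5. ¬□(c ∧ (b → c)), 0   [¬→-rule on 2]
6. ¬◇¬b, 0   [¬∨-rule on 3]
7. ¬b, 0   [¬∨-rule on 3]
8. □(c ∧ (b → c)), 1   [◇-rule on 4: fresh world 1, 0R1]
9. b, 1   [¬◇-rule on 6 via 0R1]
10. ¬(c ∧ (b → c)), 2   [¬□-rule on 5: fresh world 2, 0R2]
11. b, 2   [¬◇-rule on 6 via 0R2]
12. ¬(b → c), 2   [¬∧-rule on 10 (branches; this branch)]
13. ¬c, 2   [¬→-rule on 12]
Accessibility: 0R1, 0R2
Complete open branch: countermodel on a K-frame, so not valid in K.

T, S4, S5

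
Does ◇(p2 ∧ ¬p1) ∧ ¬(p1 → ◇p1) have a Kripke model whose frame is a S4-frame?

Unsatisfiable (every branch closes)

1. ◇(p2 ∧ ¬p1) ∧ ¬(p1 → ◇p1), 0
2. ◇(p2 ∧ ¬p1), 0
3. ¬(p1 → ◇p1), 0
4. p1, 0
5. ¬◇p1, 0
6. ¬p1, 0
Accessibility: 0R0
Branch closes: p1 and ¬p1 both at 0.
(One branch shown.) All branches close.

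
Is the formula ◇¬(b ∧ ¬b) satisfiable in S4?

1. ◇¬(b ∧ ¬b), u
2. ¬(b ∧ ¬b), v
3. b, v
Accessibility: uRu, uRv, vRv

Yes, satisfiable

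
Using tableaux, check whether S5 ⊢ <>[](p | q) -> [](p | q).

Yes, valid

Tableau for the negation ~(<>[](p | q) -> [](p | q)):
1. ~(<>[](p | q) -> [](p | q)), 0
2. <>[](p | q), 0
3. ~[](p | q), 0
4. [](p | q), 1
5. p | q, 0
6. p | q, 1
7. q, 0
8. q, 1
9. ~(p | q), 2
10. ~p, 2
11. ~q, 2
12. p | q, 2
13. q, 2
Accessibility: 0R0, 0R1, 0R2, 1R0, 1R1, 1R2, 2R0, 2R1, 2R2
Branch closes: q and ~q both at 2.
Every branch of the negation's tableau closes; the branch above is one of them.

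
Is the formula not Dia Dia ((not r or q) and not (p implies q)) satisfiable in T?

1. not Dia Dia ((not r or q) and not (p implies q)), u
2. not Dia ((not r or q) and not (p implies q)), u   [neg-Dia-rule on 1 via uRu]
3. not ((not r or q) and not (p implies q)), u   [neg-Dia-rule on 2 via uRu]
4. p implies q, u   [neg-and-rule on 3 (branches; this branch)]
5. q, u   [implies-rule on 4 (branches; this branch)]
Accessibility: uRu

Yes, satisfiable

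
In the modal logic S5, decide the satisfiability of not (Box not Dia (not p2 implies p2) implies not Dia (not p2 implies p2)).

Unsatisfiable (every branch closes)

1. not (Box not Dia (not p2 implies p2) implies not Dia (not p2 implies p2)), 0
2. Box not Dia (not p2 implies p2), 0   [neg-implies-rule on 1]
3. Dia (not p2 implies p2), 0   [neg-implies-rule on 1]
4. not Dia (not p2 implies p2), 0   [Box-rule on 2 via 0R0]
5. not (not p2 implies p2), 0   [neg-Dia-rule on 4 via 0R0]
6. not p2, 0   [neg-implies-rule on 5]
7. not p2 implies p2, 1   [Dia-rule on 3: fresh world 1, 0R1]
8. not Dia (not p2 implies p2), 1   [Box-rule on 2 via 0R1]
9. not (not p2 implies p2), 1   [neg-Dia-rule on 4 via 0R1]
10. not p2, 1   [neg-implies-rule on 9]
11. p2, 1   [implies-rule on 7 (branches; this branch)]
Accessibility: 0R0, 0R1, 1R0, 1R1
Branch closes: p2 and not p2 both at 1.
(One branch shown.) All branches close.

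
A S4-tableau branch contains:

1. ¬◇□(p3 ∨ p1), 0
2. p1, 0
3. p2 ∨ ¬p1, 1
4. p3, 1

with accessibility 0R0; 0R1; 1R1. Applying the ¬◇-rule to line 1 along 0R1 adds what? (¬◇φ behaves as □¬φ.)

¬□(p3 ∨ p1), 1

¬◇φ behaves as □¬φ: propagate the negated body to each accessible world.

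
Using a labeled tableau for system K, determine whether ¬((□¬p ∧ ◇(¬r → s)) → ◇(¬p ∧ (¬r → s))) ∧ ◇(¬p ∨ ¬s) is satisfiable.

1. ¬((□¬p ∧ ◇(¬r → s)) → ◇(¬p ∧ (¬r → s))) ∧ ◇(¬p ∨ ¬s), u
2. ¬((□¬p ∧ ◇(¬r → s)) → ◇(¬p ∧ (¬r → s))), u
3. ◇(¬p ∨ ¬s), u
4. □¬p ∧ ◇(¬r → s), u
5. ¬◇(¬p ∧ (¬r → s)), u
6. □¬p, u
7. ◇(¬r → s), u
8. ¬p ∨ ¬s, v
9. ¬(¬p ∧ (¬r → s)), v
10. ¬p, v
11. ¬s, v
12. ¬(¬r → s), v
13. ¬r, v
14. ¬r → s, w
15. ¬(¬p ∧ (¬r → s)), w
16. ¬p, w
17. s, w
18. ¬(¬r → s), w
19. ¬r, w
20. ¬s, w
Accessibility: uRv, uRw
Branch closes: s and ¬s both at w.
Every branch closes; the branch above is one of them.

No, unsatisfiable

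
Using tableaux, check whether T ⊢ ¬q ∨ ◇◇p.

Tableau for the negation ¬(¬q ∨ ◇◇p):
1. ¬(¬q ∨ ◇◇p), 0
2. q, 0   [¬∨-rule on 1]
3. ¬◇◇p, 0   [¬∨-rule on 1]
4. ¬◇p, 0   [¬◇-rule on 3 via 0R0]
5. ¬p, 0   [¬◇-rule on 4 via 0R0]
Accessibility: 0R0
The negation has an open branch (countermodel exists).

No, not valid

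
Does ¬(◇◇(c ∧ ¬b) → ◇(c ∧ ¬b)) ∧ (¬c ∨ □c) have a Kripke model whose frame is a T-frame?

1. ¬(◇◇(c ∧ ¬b) → ◇(c ∧ ¬b)) ∧ (¬c ∨ □c), u
2. ¬(◇◇(c ∧ ¬b) → ◇(c ∧ ¬b)), u
3. ¬c ∨ □c, u
4. ◇◇(c ∧ ¬b), u
5. ¬◇(c ∧ ¬b), u
6. ¬(c ∧ ¬b), u
7. □c, u
8. c, u
9. b, u
10. ◇(c ∧ ¬b), v
11. ¬(c ∧ ¬b), v
12. c, v
13. b, v
14. c ∧ ¬b, w
15. c, w
16. ¬b, w
Accessibility: uRu, uRv, vRv, vRw, wRw

Satisfiable (open branch found)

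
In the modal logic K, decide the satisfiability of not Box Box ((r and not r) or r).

1. not Box Box ((r and not r) or r), w0
2. not Box ((r and not r) or r), w1
3. not ((r and not r) or r), w2
4. not (r and not r), w2
5. not r, w2
Accessibility: w0Rw1, w1Rw2

Satisfiable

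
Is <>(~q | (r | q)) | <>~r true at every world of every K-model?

Tableau for the negation ~(<>(~q | (r | q)) | <>~r):
1. ~(<>(~q | (r | q)) | <>~r), 0
2. ~<>(~q | (r | q)), 0   [~|-rule on 1]
3. ~<>~r, 0   [~|-rule on 1]
The negation has an open branch (countermodel exists).

Not valid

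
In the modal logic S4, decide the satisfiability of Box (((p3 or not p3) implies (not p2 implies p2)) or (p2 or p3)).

1. Box (((p3 or not p3) implies (not p2 implies p2)) or (p2 or p3)), 0
2. ((p3 or not p3) implies (not p2 implies p2)) or (p2 or p3), 0   [Box-rule on 1 via 0R0]
3. p2 or p3, 0   [or-rule on 2 (branches; this branch)]
4. p3, 0   [or-rule on 3 (branches; this branch)]
Accessibility: 0R0

Satisfiable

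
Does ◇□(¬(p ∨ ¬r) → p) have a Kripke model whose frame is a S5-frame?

Satisfiable

1. ◇□(¬(p ∨ ¬r) → p), 0
2. □(¬(p ∨ ¬r) → p), 1
3. ¬(p ∨ ¬r) → p, 0
4. ¬(p ∨ ¬r) → p, 1
5. p, 0
6. p, 1
Accessibility: 0R0, 0R1, 1R0, 1R1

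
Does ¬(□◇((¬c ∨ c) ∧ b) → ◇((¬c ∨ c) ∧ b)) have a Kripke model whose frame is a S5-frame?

Unsatisfiable

1. ¬(□◇((¬c ∨ c) ∧ b) → ◇((¬c ∨ c) ∧ b)), 0
2. □◇((¬c ∨ c) ∧ b), 0
3. ¬◇((¬c ∨ c) ∧ b), 0
4. ◇((¬c ∨ c) ∧ b), 0
5. ¬((¬c ∨ c) ∧ b), 0
6. ¬b, 0
7. (¬c ∨ c) ∧ b, 1
8. ¬c ∨ c, 1
9. b, 1
10. ◇((¬c ∨ c) ∧ b), 1
11. ¬((¬c ∨ c) ∧ b), 1
12. c, 1
13. ¬(¬c ∨ c), 1
14. ¬c, 1
Accessibility: 0R0, 0R1, 1R0, 1R1
Branch closes: c and ¬c both at 1.
(One branch shown.) All branches close.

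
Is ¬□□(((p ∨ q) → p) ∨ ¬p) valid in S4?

Tableau for the negation □□(((p ∨ q) → p) ∨ ¬p):
1. □□(((p ∨ q) → p) ∨ ¬p), u
2. □(((p ∨ q) → p) ∨ ¬p), u
3. ((p ∨ q) → p) ∨ ¬p, u
4. ¬p, u
Accessibility: uRu
The negation has an open branch (countermodel exists).

Not valid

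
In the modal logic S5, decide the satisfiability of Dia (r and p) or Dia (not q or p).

Satisfiable (open branch found)

1. Dia (r and p) or Dia (not q or p), 0
2. Dia (not q or p), 0
3. not q or p, 1
4. p, 1
Accessibility: 0R0, 0R1, 1R0, 1R1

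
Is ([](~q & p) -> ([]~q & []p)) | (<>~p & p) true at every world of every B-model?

Valid in B

Tableau for the negation ~(([](~q & p) -> ([]~q & []p)) | (<>~p & p)):
1. ~(([](~q & p) -> ([]~q & []p)) | (<>~p & p)), w0
2. ~([](~q & p) -> ([]~q & []p)), w0
3. ~(<>~p & p), w0
4. [](~q & p), w0
5. ~([]~q & []p), w0
6. ~q & p, w0
7. ~q, w0
8. p, w0
9. ~<>~p, w0
10. ~[]p, w0
11. ~p, w1
12. ~q & p, w1
13. ~q, w1
14. p, w1
Accessibility: w0Rw0, w0Rw1, w1Rw0, w1Rw1
Branch closes: p and ~p both at w1.
Every branch of the negation's tableau closes; the branch above is one of them.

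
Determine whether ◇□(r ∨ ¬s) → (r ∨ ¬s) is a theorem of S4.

Tableau for the negation ¬(◇□(r ∨ ¬s) → (r ∨ ¬s)):
1. ¬(◇□(r ∨ ¬s) → (r ∨ ¬s)), 0
2. ◇□(r ∨ ¬s), 0   [¬→-rule on 1]
3. ¬(r ∨ ¬s), 0   [¬→-rule on 1]
4. ¬r, 0   [¬∨-rule on 3]
5. s, 0   [¬∨-rule on 3]
6. □(r ∨ ¬s), 1   [◇-rule on 2: fresh world 1, 0R1]
7. r ∨ ¬s, 1   [□-rule on 6 via 1R1]
8. ¬s, 1   [∨-rule on 7 (branches; this branch)]
Accessibility: 0R0, 0R1, 1R1
The negation has an open branch (countermodel exists).

Invalid (countermodel exists)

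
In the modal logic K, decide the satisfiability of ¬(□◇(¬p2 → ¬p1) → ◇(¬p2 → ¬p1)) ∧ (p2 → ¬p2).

1. ¬(□◇(¬p2 → ¬p1) → ◇(¬p2 → ¬p1)) ∧ (p2 → ¬p2), w0
2. ¬(□◇(¬p2 → ¬p1) → ◇(¬p2 → ¬p1)), w0   [∧-rule on 1]
3. p2 → ¬p2, w0   [∧-rule on 1]
4. □◇(¬p2 → ¬p1), w0   [¬→-rule on 2]
5. ¬◇(¬p2 → ¬p1), w0   [¬→-rule on 2]
6. ¬p2, w0   [→-rule on 3 (branches; this branch)]

Yes, satisfiable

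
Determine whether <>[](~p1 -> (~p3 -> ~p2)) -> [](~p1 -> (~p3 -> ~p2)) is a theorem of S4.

Not valid

Tableau for the negation ~(<>[](~p1 -> (~p3 -> ~p2)) -> [](~p1 -> (~p3 -> ~p2))):
1. ~(<>[](~p1 -> (~p3 -> ~p2)) -> [](~p1 -> (~p3 -> ~p2))), w0
2. <>[](~p1 -> (~p3 -> ~p2)), w0
3. ~[](~p1 -> (~p3 -> ~p2)), w0
4. [](~p1 -> (~p3 -> ~p2)), w1
5. ~p1 -> (~p3 -> ~p2), w1
6. ~p3 -> ~p2, w1
7. ~p2, w1
8. ~(~p1 -> (~p3 -> ~p2)), w2
9. ~p1, w2
10. ~(~p3 -> ~p2), w2
11. ~p3, w2
12. p2, w2
Accessibility: w0Rw0, w0Rw1, w0Rw2, w1Rw1, w2Rw2
The negation has an open branch (countermodel exists).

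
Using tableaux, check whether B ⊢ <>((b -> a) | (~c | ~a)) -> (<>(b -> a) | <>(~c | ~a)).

Tableau for the negation ~(<>((b -> a) | (~c | ~a)) -> (<>(b -> a) | <>(~c | ~a))):
1. ~(<>((b -> a) | (~c | ~a)) -> (<>(b -> a) | <>(~c | ~a))), u
2. <>((b -> a) | (~c | ~a)), u   [~->-rule on 1]
3. ~(<>(b -> a) | <>(~c | ~a)), u   [~->-rule on 1]
4. ~<>(b -> a), u   [~|-rule on 3]
5. ~<>(~c | ~a), u   [~|-rule on 3]
6. ~(b -> a), u   [~<>-rule on 4 via uRu]
7. b, u   [~->-rule on 6]
8. ~a, u   [~->-rule on 6]
9. ~(~c | ~a), u   [~<>-rule on 5 via uRu]
10. c, u   [~|-rule on 9]
11. a, u   [~|-rule on 9]
Accessibility: uRu
Branch closes: a and ~a both at u.
All branches of the negation close; one closing branch shown above.

Yes, valid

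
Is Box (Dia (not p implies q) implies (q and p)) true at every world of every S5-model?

Not valid

Tableau for the negation not Box (Dia (not p implies q) implies (q and p)):
1. not Box (Dia (not p implies q) implies (q and p)), u
2. not (Dia (not p implies q) implies (q and p)), v
3. Dia (not p implies q), v
4. not (q and p), v
5. not p, v
6. not p implies q, w
7. q, w
Accessibility: uRu, uRv, uRw, vRu, vRv, vRw, wRu, wRv, wRw
The negation has an open branch (countermodel exists).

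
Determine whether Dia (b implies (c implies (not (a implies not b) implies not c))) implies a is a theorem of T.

Tableau for the negation not (Dia (b implies (c implies (not (a implies not b) implies not c))) implies a):
1. not (Dia (b implies (c implies (not (a implies not b) implies not c))) implies a), w0
2. Dia (b implies (c implies (not (a implies not b) implies not c))), w0
3. not a, w0
4. b implies (c implies (not (a implies not b) implies not c)), w1
5. c implies (not (a implies not b) implies not c), w1
6. not (a implies not b) implies not c, w1
7. not c, w1
Accessibility: w0Rw0, w0Rw1, w1Rw1
The negation has an open branch (countermodel exists).

Invalid (countermodel exists)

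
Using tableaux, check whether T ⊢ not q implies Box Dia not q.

Tableau for the negation not (not q implies Box Dia not q):
1. not (not q implies Box Dia not q), 0
2. not q, 0
3. not Box Dia not q, 0
4. not Dia not q, 1
5. q, 1
Accessibility: 0R0, 0R1, 1R1
The negation has an open branch (countermodel exists).

Not valid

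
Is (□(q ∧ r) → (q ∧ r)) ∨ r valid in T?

Yes, valid

Tableau for the negation ¬((□(q ∧ r) → (q ∧ r)) ∨ r):
1. ¬((□(q ∧ r) → (q ∧ r)) ∨ r), w0
2. ¬(□(q ∧ r) → (q ∧ r)), w0
3. ¬r, w0
4. □(q ∧ r), w0
5. ¬(q ∧ r), w0
6. q ∧ r, w0
7. q, w0
8. r, w0
Accessibility: w0Rw0
Branch closes: r and ¬r both at w0.
Every branch of the negation's tableau closes; the branch above is one of them.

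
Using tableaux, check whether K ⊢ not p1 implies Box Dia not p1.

Tableau for the negation not (not p1 implies Box Dia not p1):
1. not (not p1 implies Box Dia not p1), w0
2. not p1, w0
3. not Box Dia not p1, w0
4. not Dia not p1, w1
Accessibility: w0Rw1
The negation has an open branch (countermodel exists).

Invalid (countermodel exists)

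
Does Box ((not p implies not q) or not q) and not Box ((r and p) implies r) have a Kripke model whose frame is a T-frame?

Unsatisfiable (every branch closes)

1. Box ((not p implies not q) or not q) and not Box ((r and p) implies r), 0
2. Box ((not p implies not q) or not q), 0
3. not Box ((r and p) implies r), 0
4. (not p implies not q) or not q, 0
5. not p implies not q, 0
6. not q, 0
7. not ((r and p) implies r), 1
8. r and p, 1
9. not r, 1
10. r, 1
11. p, 1
Accessibility: 0R0, 0R1, 1R1
Branch closes: r and not r both at 1.
(One branch shown.) All branches close.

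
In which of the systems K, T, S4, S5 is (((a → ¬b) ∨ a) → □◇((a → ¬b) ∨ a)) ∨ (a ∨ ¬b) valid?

K-tableau for the negation ¬((((a → ¬b) ∨ a) → □◇((a → ¬b) ∨ a)) ∨ (a ∨ ¬b)):
1. ¬((((a → ¬b) ∨ a) → □◇((a → ¬b) ∨ a)) ∨ (a ∨ ¬b)), u
2. ¬(((a → ¬b) ∨ a) → □◇((a → ¬b) ∨ a)), u
3. ¬(a ∨ ¬b), u
4. (a → ¬b) ∨ a, u
5. ¬□◇((a → ¬b) ∨ a), u
6. ¬a, u
7. b, u
8. a → ¬b, u
9. ¬◇((a → ¬b) ∨ a), v
Accessibility: uRv
Complete open branch: countermodel on a K-frame, so not valid in K.
T-tableau for the negation ¬((((a → ¬b) ∨ a) → □◇((a → ¬b) ∨ a)) ∨ (a ∨ ¬b)):
1. ¬((((a → ¬b) ∨ a) → □◇((a → ¬b) ∨ a)) ∨ (a ∨ ¬b)), u
2. ¬(((a → ¬b) ∨ a) → □◇((a → ¬b) ∨ a)), u
3. ¬(a ∨ ¬b), u
4. (a → ¬b) ∨ a, u
5. ¬□◇((a → ¬b) ∨ a), u
6. ¬a, u
7. b, u
8. a → ¬b, u
9. ¬◇((a → ¬b) ∨ a), v
10. ¬((a → ¬b) ∨ a), v
11. ¬(a → ¬b), v
12. ¬a, v
13. a, v
14. b, v
Accessibility: uRu, uRv, vRv
Branch closes: a and ¬a both at v.
Every branch closes (one shown): valid in T, hence also in S4, S5 (every theorem of T is a theorem of S4 and S5).

T, S4, S5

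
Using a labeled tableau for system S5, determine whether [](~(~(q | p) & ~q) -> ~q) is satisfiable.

Yes, satisfiable

1. [](~(~(q | p) & ~q) -> ~q), u
2. ~(~(q | p) & ~q) -> ~q, u
3. ~q, u
Accessibility: uRu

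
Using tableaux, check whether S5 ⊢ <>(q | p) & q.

Not valid

Tableau for the negation ~(<>(q | p) & q):
1. ~(<>(q | p) & q), u
2. ~q, u
Accessibility: uRu
The negation has an open branch (countermodel exists).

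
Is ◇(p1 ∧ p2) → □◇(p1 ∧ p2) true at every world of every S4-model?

Tableau for the negation ¬(◇(p1 ∧ p2) → □◇(p1 ∧ p2)):
1. ¬(◇(p1 ∧ p2) → □◇(p1 ∧ p2)), w0
2. ◇(p1 ∧ p2), w0
3. ¬□◇(p1 ∧ p2), w0
4. p1 ∧ p2, w1
5. p1, w1
6. p2, w1
7. ¬◇(p1 ∧ p2), w2
8. ¬(p1 ∧ p2), w2
9. ¬p2, w2
Accessibility: w0Rw0, w0Rw1, w0Rw2, w1Rw1, w2Rw2
The negation has an open branch (countermodel exists).

Not valid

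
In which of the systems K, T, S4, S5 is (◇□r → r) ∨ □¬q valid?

S5-tableau for the negation ¬((◇□r → r) ∨ □¬q):
1. ¬((◇□r → r) ∨ □¬q), u
2. ¬(◇□r → r), u
3. ¬□¬q, u
4. ◇□r, u
5. ¬r, u
6. q, v
7. □r, w
8. r, u
Accessibility: uRu, uRv, uRw, vRu, vRv, vRw, wRu, wRv, wRw
Branch closes: r and ¬r both at u.
Every branch closes (one shown): valid in S5.
S4-tableau for the negation ¬((◇□r → r) ∨ □¬q):
1. ¬((◇□r → r) ∨ □¬q), u
2. ¬(◇□r → r), u
3. ¬□¬q, u
4. ◇□r, u
5. ¬r, u
6. q, v
7. □r, w
8. r, w
Accessibility: uRu, uRv, uRw, vRv, wRw
Complete open branch: countermodel on an S4-frame, so not valid in S4, nor in K, T (the same frame is also a K-frame and a T-frame).

S5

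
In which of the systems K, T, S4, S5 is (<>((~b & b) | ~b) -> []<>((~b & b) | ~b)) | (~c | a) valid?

S5

S4-tableau for the negation ~((<>((~b & b) | ~b) -> []<>((~b & b) | ~b)) | (~c | a)):
1. ~((<>((~b & b) | ~b) -> []<>((~b & b) | ~b)) | (~c | a)), 0
2. ~(<>((~b & b) | ~b) -> []<>((~b & b) | ~b)), 0   [~|-rule on 1]
3. ~(~c | a), 0   [~|-rule on 1]
4. <>((~b & b) | ~b), 0   [~->-rule on 2]
5. ~[]<>((~b & b) | ~b), 0   [~->-rule on 2]
6. c, 0   [~|-rule on 3]
7. ~a, 0   [~|-rule on 3]
8. (~b & b) | ~b, 1   [<>-rule on 4: fresh world 1, 0R1]
9. ~b, 1   [|-rule on 8 (branches; this branch)]
10. ~<>((~b & b) | ~b), 2   [~[]-rule on 5: fresh world 2, 0R2]
11. ~((~b & b) | ~b), 2   [~<>-rule on 10 via 2R2]
12. ~(~b & b), 2   [~|-rule on 11]
13. b, 2   [~|-rule on 11]
Accessibility: 0R0, 0R1, 0R2, 1R1, 2R2
Complete open branch: countermodel on an S4-frame, so not valid in S4, nor in K, T (the same frame is also a K-frame and a T-frame).
S5-tableau for the negation ~((<>((~b & b) | ~b) -> []<>((~b & b) | ~b)) | (~c | a)):
1. ~((<>((~b & b) | ~b) -> []<>((~b & b) | ~b)) | (~c | a)), 0
2. ~(<>((~b & b) | ~b) -> []<>((~b & b) | ~b)), 0   [~|-rule on 1]
3. ~(~c | a), 0   [~|-rule on 1]
4. <>((~b & b) | ~b), 0   [~->-rule on 2]
5. ~[]<>((~b & b) | ~b), 0   [~->-rule on 2]
6. c, 0   [~|-rule on 3]
7. ~a, 0   [~|-rule on 3]
8. (~b & b) | ~b, 1   [<>-rule on 4: fresh world 1, 0R1]
9. ~b, 1   [|-rule on 8 (branches; this branch)]
10. ~<>((~b & b) | ~b), 2   [~[]-rule on 5: fresh world 2, 0R2]
11. ~((~b & b) | ~b), 0   [~<>-rule on 10 via 2R0]
12. ~(~b & b), 0   [~|-rule on 11]
13. b, 0   [~|-rule on 11]
14. ~((~b & b) | ~b), 1   [~<>-rule on 10 via 2R1]
15. ~(~b & b), 1   [~|-rule on 14]
16. b, 1   [~|-rule on 14]
Accessibility: 0R0, 0R1, 0R2, 1R0, 1R1, 1R2, 2R0, 2R1, 2R2
Branch closes: b and ~b both at 1.
Every branch closes (one shown): valid in S5.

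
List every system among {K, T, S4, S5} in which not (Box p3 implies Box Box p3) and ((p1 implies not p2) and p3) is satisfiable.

S4-tableau for the formula:
1. not (Box p3 implies Box Box p3) and ((p1 implies not p2) and p3), 0
2. not (Box p3 implies Box Box p3), 0   [and-rule on 1]
3. (p1 implies not p2) and p3, 0   [and-rule on 1]
4. Box p3, 0   [neg-implies-rule on 2]
5. not Box Box p3, 0   [neg-implies-rule on 2]
6. p1 implies not p2, 0   [and-rule on 3]
7. p3, 0   [and-rule on 3]
8. not p2, 0   [implies-rule on 6 (branches; this branch)]
9. not Box p3, 1   [neg-Box-rule on 5: fresh world 1, 0R1]
10. p3, 1   [Box-rule on 4 via 0R1]
11. not p3, 2   [neg-Box-rule on 9: fresh world 2, 1R2]
12. p3, 2   [Box-rule on 4 via 0R2]
Accessibility: 0R0, 0R1, 0R2, 1R1, 1R2, 2R2
Branch closes: p3 and not p3 both at 2.
Every branch closes (one shown): unsatisfiable in S4, hence also in S5 (every S5-frame is an S4-frame).
T-tableau for the formula:
1. not (Box p3 implies Box Box p3) and ((p1 implies not p2) and p3), 0
2. not (Box p3 implies Box Box p3), 0   [and-rule on 1]
3. (p1 implies not p2) and p3, 0   [and-rule on 1]
4. Box p3, 0   [neg-implies-rule on 2]
5. not Box Box p3, 0   [neg-implies-rule on 2]
6. p1 implies not p2, 0   [and-rule on 3]
7. p3, 0   [and-rule on 3]
8. not p2, 0   [implies-rule on 6 (branches; this branch)]
9. not Box p3, 1   [neg-Box-rule on 5: fresh world 1, 0R1]
10. p3, 1   [Box-rule on 4 via 0R1]
11. not p3, 2   [neg-Box-rule on 9: fresh world 2, 1R2]
Accessibility: 0R0, 0R1, 1R1, 1R2, 2R2
Complete open branch: satisfiable in T, hence also in K (this T-model is also a K-model).

K, T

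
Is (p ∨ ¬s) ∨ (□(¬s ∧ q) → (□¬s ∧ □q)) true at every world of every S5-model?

Tableau for the negation ¬((p ∨ ¬s) ∨ (□(¬s ∧ q) → (□¬s ∧ □q))):
1. ¬((p ∨ ¬s) ∨ (□(¬s ∧ q) → (□¬s ∧ □q))), w0
2. ¬(p ∨ ¬s), w0   [¬∨-rule on 1]
3. ¬(□(¬s ∧ q) → (□¬s ∧ □q)), w0   [¬∨-rule on 1]
4. ¬p, w0   [¬∨-rule on 2]
5. s, w0   [¬∨-rule on 2]
6. □(¬s ∧ q), w0   [¬→-rule on 3]
7. ¬(□¬s ∧ □q), w0   [¬→-rule on 3]
8. ¬s ∧ q, w0   [□-rule on 6 via w0Rw0]
9. ¬s, w0   [∧-rule on 8]
10. q, w0   [∧-rule on 8]
Accessibility: w0Rw0
Branch closes: s and ¬s both at w0.
Every branch of the negation's tableau closes; the branch above is one of them.

Yes, valid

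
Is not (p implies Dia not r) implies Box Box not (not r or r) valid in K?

Tableau for the negation not (not (p implies Dia not r) implies Box Box not (not r or r)):
1. not (not (p implies Dia not r) implies Box Box not (not r or r)), w0
2. not (p implies Dia not r), w0
3. not Box Box not (not r or r), w0
4. p, w0
5. not Dia not r, w0
6. not Box not (not r or r), w1
7. r, w1
8. not r or r, w2
9. r, w2
Accessibility: w0Rw1, w1Rw2
The negation has an open branch (countermodel exists).

No, not valid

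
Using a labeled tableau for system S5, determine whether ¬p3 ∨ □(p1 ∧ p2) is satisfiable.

1. ¬p3 ∨ □(p1 ∧ p2), w0
2. □(p1 ∧ p2), w0
3. p1 ∧ p2, w0
4. p1, w0
5. p2, w0
Accessibility: w0Rw0

Satisfiable (open branch found)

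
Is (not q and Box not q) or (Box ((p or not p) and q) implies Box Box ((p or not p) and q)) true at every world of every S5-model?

Tableau for the negation not ((not q and Box not q) or (Box ((p or not p) and q) implies Box Box ((p or not p) and q))):
1. not ((not q and Box not q) or (Box ((p or not p) and q) implies Box Box ((p or not p) and q))), u
2. not (not q and Box not q), u   [neg-or-rule on 1]
3. not (Box ((p or not p) and q) implies Box Box ((p or not p) and q)), u   [neg-or-rule on 1]
4. Box ((p or not p) and q), u   [neg-implies-rule on 3]
5. not Box Box ((p or not p) and q), u   [neg-implies-rule on 3]
6. (p or not p) and q, u   [Box-rule on 4 via uRu]
7. p or not p, u   [and-rule on 6]
8. q, u   [and-rule on 6]
9. not Box not q, u   [neg-and-rule on 2 (branches; this branch)]
10. not p, u   [or-rule on 7 (branches; this branch)]
11. not Box ((p or not p) and q), v   [neg-Box-rule on 5: fresh world v, uRv]
12. (p or not p) and q, v   [Box-rule on 4 via uRv]
13. p or not p, v   [and-rule on 12]
14. q, v   [and-rule on 12]
15. not p, v   [or-rule on 13 (branches; this branch)]
16. q, w   [neg-Box-rule on 9: fresh world w, uRw]
17. (p or not p) and q, w   [Box-rule on 4 via uRw]
18. p or not p, w   [and-rule on 17]
19. not p, w   [or-rule on 18 (branches; this branch)]
20. not ((p or not p) and q), x   [neg-Box-rule on 11: fresh world x, vRx]
21. (p or not p) and q, x   [Box-rule on 4 via uRx]
22. p or not p, x   [and-rule on 21]
23. q, x   [and-rule on 21]
24. not (p or not p), x   [neg-and-rule on 20 (branches; this branch)]
25. not p, x   [neg-or-rule on 24]
26. p, x   [neg-or-rule on 24]
Accessibility: uRu, uRv, uRw, uRx, vRu, vRv, vRw, vRx, wRu, wRv, wRw, wRx, xRu, xRv, xRw, xRx
Branch closes: p and not p both at x.
Every branch of the negation's tableau closes; the branch above is one of them.

Valid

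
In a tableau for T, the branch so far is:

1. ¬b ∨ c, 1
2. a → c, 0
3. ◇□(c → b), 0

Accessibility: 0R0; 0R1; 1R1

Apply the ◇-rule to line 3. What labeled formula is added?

a fresh world 2 with 0R2, and □(c → b) at 2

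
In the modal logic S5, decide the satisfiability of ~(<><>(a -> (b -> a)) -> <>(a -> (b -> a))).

1. ~(<><>(a -> (b -> a)) -> <>(a -> (b -> a))), w0
2. <><>(a -> (b -> a)), w0   [~->-rule on 1]
3. ~<>(a -> (b -> a)), w0   [~->-rule on 1]
4. ~(a -> (b -> a)), w0   [~<>-rule on 3 via w0Rw0]
5. a, w0   [~->-rule on 4]
6. ~(b -> a), w0   [~->-rule on 4]
7. b, w0   [~->-rule on 6]
8. ~a, w0   [~->-rule on 6]
Accessibility: w0Rw0
Branch closes: a and ~a both at w0.
Every branch closes; the branch above is one of them.

Unsatisfiable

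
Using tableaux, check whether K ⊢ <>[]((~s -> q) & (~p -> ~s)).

Tableau for the negation ~<>[]((~s -> q) & (~p -> ~s)):
1. ~<>[]((~s -> q) & (~p -> ~s)), u
The negation has an open branch (countermodel exists).

Invalid (countermodel exists)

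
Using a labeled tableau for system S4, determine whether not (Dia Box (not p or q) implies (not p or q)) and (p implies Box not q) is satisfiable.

1. not (Dia Box (not p or q) implies (not p or q)) and (p implies Box not q), u
2. not (Dia Box (not p or q) implies (not p or q)), u
3. p implies Box not q, u
4. Dia Box (not p or q), u
5. not (not p or q), u
6. p, u
7. not q, u
8. Box not q, u
9. Box (not p or q), v
10. not q, v
11. not p or q, v
12. not p, v
Accessibility: uRu, uRv, vRv

Satisfiable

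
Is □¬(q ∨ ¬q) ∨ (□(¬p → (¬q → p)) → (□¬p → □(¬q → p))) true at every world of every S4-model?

Yes, valid

Tableau for the negation ¬(□¬(q ∨ ¬q) ∨ (□(¬p → (¬q → p)) → (□¬p → □(¬q → p)))):
1. ¬(□¬(q ∨ ¬q) ∨ (□(¬p → (¬q → p)) → (□¬p → □(¬q → p)))), u
2. ¬□¬(q ∨ ¬q), u   [¬∨-rule on 1]
3. ¬(□(¬p → (¬q → p)) → (□¬p → □(¬q → p))), u   [¬∨-rule on 1]
4. □(¬p → (¬q → p)), u   [¬→-rule on 3]
5. ¬(□¬p → □(¬q → p)), u   [¬→-rule on 3]
6. □¬p, u   [¬→-rule on 5]
7. ¬□(¬q → p), u   [¬→-rule on 5]
8. ¬p → (¬q → p), u   [□-rule on 4 via uRu]
9. ¬p, u   [□-rule on 6 via uRu]
10. ¬q → p, u   [→-rule on 8 (branches; this branch)]
11. q, u   [→-rule on 10 (branches; this branch)]
12. q ∨ ¬q, v   [¬□-rule on 2: fresh world v, uRv]
13. ¬p → (¬q → p), v   [□-rule on 4 via uRv]
14. ¬p, v   [□-rule on 6 via uRv]
15. q, v   [∨-rule on 12 (branches; this branch)]
16. ¬q → p, v   [→-rule on 13 (branches; this branch)]
17. ¬(¬q → p), w   [¬□-rule on 7: fresh world w, uRw]
18. ¬q, w   [¬→-rule on 17]
19. ¬p, w   [¬→-rule on 17]
20. ¬p → (¬q → p), w   [□-rule on 4 via uRw]
21. ¬q → p, w   [→-rule on 20 (branches; this branch)]
22. p, w   [→-rule on 21 (branches; this branch)]
Accessibility: uRu, uRv, uRw, vRv, wRw
Branch closes: p and ¬p both at w.
All branches of the negation close; one closing branch shown above.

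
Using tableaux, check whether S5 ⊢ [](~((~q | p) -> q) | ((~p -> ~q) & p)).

Tableau for the negation ~[](~((~q | p) -> q) | ((~p -> ~q) & p)):
1. ~[](~((~q | p) -> q) | ((~p -> ~q) & p)), 0
2. ~(~((~q | p) -> q) | ((~p -> ~q) & p)), 1   [~[]-rule on 1: fresh world 1, 0R1]
3. (~q | p) -> q, 1   [~|-rule on 2]
4. ~((~p -> ~q) & p), 1   [~|-rule on 2]
5. q, 1   [->-rule on 3 (branches; this branch)]
6. ~p, 1   [~&-rule on 4 (branches; this branch)]
Accessibility: 0R0, 0R1, 1R0, 1R1
The negation has an open branch (countermodel exists).

Not valid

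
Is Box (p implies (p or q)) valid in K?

Tableau for the negation not Box (p implies (p or q)):
1. not Box (p implies (p or q)), w0
2. not (p implies (p or q)), w1
3. p, w1
4. not (p or q), w1
5. not p, w1
6. not q, w1
Accessibility: w0Rw1
Branch closes: p and not p both at w1.
All branches of the negation close; one closing branch shown above.

Valid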